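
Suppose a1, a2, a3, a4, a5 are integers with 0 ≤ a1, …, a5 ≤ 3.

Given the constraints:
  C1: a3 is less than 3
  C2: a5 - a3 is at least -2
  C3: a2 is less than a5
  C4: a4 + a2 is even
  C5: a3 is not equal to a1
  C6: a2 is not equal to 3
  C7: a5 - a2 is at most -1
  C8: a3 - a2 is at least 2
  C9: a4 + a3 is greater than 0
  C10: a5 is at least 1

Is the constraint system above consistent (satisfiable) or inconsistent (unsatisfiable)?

Constraints 2, 7, and 8 give a5 − a3 ≥ -2, a3 − a2 ≥ 2, a2 − a5 ≥ 1.
Adding all 3 inequalities: the left sides telescope to 0, and the right sides sum to (-2) + 2 + 1 = 1. So 0 ≥ 1, which is false.

Unsatisfiable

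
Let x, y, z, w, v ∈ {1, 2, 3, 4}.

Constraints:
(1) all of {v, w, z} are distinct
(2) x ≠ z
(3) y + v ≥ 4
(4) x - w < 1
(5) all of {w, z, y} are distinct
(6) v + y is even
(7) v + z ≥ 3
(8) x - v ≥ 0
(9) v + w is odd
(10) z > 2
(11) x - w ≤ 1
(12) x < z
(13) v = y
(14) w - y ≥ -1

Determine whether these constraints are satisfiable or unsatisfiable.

Satisfiable

One satisfying assignment is x = 3, y = 2, z = 4, w = 3, v = 2.
For the less obvious constraints — constraint 3: y + v = 4; constraint 4: x - w = 0; constraint 7: v + z = 6 — and the others hold by inspection.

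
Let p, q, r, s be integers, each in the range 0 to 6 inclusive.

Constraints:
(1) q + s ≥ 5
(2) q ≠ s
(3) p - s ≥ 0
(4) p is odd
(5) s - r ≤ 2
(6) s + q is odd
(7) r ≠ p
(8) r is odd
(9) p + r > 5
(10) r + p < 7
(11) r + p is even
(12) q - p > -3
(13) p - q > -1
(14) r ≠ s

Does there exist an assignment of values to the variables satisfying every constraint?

Setting (p, q, r, s) = (5, 3, 1, 2) satisfies everything: constraint 1: q + s = 5; constraint 3: p - s = 3, and the others follow.

Satisfiable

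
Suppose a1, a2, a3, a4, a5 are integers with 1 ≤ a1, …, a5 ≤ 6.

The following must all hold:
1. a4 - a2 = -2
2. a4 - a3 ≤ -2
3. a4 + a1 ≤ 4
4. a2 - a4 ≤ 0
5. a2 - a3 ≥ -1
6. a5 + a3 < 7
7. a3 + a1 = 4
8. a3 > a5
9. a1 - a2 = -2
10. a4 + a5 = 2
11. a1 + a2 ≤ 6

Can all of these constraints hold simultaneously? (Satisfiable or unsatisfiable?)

Constraints 2, 4, and 5 give a2 − a3 ≥ -1, a3 − a4 ≥ 2, a4 − a2 ≥ 0.
Adding all 3 inequalities: the left sides telescope to 0, and the right sides sum to (-1) + 2 + 0 = 1. So 0 ≥ 1, which is false.

Unsatisfiable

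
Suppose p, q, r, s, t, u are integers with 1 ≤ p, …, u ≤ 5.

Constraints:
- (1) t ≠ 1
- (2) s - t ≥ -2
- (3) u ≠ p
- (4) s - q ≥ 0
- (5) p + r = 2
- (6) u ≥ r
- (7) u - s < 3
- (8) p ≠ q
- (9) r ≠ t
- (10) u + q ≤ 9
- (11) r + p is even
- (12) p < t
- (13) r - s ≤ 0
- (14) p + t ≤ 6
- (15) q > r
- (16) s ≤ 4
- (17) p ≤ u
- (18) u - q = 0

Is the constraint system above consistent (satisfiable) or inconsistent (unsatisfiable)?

One satisfying assignment is p = 1, q = 4, r = 1, s = 4, t = 4, u = 4.
For the less obvious constraints — constraint 2: s - t = 0; constraint 4: s - q = 0; constraint 5: p + r = 2 — and the others hold by inspection.

Satisfiable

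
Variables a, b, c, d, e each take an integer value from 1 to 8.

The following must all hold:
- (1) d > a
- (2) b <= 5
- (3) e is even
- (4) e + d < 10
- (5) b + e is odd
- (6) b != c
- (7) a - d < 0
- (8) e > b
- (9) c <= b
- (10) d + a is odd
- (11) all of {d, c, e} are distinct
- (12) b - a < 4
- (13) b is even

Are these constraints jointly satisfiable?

Unsatisfiable

Constraint 13 makes b even and constraint 3 makes e even, so b + e must be even. Constraint 5 says b + e is odd — contradiction.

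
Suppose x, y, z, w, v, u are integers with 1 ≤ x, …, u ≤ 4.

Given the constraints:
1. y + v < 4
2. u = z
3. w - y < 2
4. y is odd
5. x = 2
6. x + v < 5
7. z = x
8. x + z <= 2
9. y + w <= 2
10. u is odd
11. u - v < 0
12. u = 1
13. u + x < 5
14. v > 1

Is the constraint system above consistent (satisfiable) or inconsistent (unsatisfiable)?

Constraint 12 fixes u = 1 and constraint 5 fixes x = 2. Constraints 2 and 7 give u = z = x, so u = x. But 1 ≠ 2 — contradiction.

Unsatisfiable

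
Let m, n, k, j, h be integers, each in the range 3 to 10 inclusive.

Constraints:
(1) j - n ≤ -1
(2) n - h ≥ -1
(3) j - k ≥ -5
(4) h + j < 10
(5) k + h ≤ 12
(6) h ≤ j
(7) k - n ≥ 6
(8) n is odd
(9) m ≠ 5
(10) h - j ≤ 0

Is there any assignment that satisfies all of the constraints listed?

Constraints 1, 3, and 7 give k − n ≥ 6, n − j ≥ 1, j − k ≥ -5.
Adding all 3 inequalities: the left sides telescope to 0, and the right sides sum to 6 + 1 + (-5) = 2. So 0 ≥ 2, which is false.

Unsatisfiable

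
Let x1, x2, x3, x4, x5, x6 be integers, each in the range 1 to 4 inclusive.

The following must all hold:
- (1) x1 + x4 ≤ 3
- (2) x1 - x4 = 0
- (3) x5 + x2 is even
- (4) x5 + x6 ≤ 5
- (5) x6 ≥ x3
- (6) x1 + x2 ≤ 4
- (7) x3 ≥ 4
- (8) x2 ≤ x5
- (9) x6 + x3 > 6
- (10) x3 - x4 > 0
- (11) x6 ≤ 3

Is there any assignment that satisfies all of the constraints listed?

From constraint 7: x3 ≥ 4. From constraints 5 and 11: x3 ≤ x6 and x6 ≤ 3, so x3 ≤ 3. But 3 < 4, so no value of x3 works.

Unsatisfiable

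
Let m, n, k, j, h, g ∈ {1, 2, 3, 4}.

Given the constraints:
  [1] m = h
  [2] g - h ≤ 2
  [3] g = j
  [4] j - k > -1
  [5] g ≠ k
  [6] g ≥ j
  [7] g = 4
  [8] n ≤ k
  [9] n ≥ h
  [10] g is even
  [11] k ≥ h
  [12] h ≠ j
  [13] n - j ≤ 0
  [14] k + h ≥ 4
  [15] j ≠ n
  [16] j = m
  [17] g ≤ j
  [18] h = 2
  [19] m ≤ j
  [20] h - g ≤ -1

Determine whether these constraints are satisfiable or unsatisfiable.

Constraint 7 fixes g = 4 and constraint 18 fixes h = 2. Constraints 1, 3, and 16 give g = j = m = h, so g = h. But 4 ≠ 2 — contradiction.

Unsatisfiable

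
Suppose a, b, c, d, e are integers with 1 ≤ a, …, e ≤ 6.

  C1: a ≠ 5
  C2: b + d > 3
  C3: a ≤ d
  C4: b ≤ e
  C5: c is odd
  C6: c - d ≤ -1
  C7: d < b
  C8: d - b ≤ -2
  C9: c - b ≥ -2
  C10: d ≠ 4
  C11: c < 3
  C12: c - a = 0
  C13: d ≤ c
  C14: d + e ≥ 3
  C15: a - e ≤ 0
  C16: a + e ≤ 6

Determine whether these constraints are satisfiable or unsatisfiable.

Constraints 6, 8, and 9 give b − d ≥ 2, d − c ≥ 1, c − b ≥ -2.
Adding all 3 inequalities: the left sides telescope to 0, and the right sides sum to 2 + 1 + (-2) = 1. So 0 ≥ 1, which is false.

Unsatisfiable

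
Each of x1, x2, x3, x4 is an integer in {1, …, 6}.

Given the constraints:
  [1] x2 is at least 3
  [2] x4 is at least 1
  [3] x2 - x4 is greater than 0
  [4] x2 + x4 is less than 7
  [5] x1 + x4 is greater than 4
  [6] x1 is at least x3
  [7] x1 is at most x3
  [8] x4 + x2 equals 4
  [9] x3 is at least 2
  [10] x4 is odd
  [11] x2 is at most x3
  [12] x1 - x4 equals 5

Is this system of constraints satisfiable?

One satisfying assignment is x1 = 6, x2 = 3, x3 = 6, x4 = 1.
For the less obvious constraints — constraint 3: x2 - x4 = 2; constraint 4: x2 + x4 = 4 — and the others hold by inspection.

Satisfiable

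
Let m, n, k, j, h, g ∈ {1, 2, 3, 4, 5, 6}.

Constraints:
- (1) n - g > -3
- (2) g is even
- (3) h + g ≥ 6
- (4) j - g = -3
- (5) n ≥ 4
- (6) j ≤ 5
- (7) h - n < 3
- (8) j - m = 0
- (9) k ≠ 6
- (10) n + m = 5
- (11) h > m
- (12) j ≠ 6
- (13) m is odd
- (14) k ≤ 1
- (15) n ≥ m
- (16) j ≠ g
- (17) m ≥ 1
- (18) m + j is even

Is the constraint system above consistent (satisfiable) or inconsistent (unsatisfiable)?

Try m = 1, n = 4, k = 1, j = 1, h = 4, g = 4.
Check constraint 1: n - g = 0; constraint 3: h + g = 8. The remaining constraints are straightforward to verify.

Satisfiable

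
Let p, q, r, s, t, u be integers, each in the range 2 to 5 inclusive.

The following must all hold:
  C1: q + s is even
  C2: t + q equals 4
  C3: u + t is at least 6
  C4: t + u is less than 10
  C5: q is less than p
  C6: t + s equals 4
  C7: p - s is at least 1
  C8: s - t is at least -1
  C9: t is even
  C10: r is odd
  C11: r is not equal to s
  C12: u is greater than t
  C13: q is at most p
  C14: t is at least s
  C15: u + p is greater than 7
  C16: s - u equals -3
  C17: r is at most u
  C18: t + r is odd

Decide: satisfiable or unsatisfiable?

Take p = 5, q = 2, r = 3, s = 2, t = 2, u = 5. Then constraint 2: t + q = 4; constraint 3: u + t = 7; constraint 4: t + u = 7, and every other listed constraint is also met.

Satisfiable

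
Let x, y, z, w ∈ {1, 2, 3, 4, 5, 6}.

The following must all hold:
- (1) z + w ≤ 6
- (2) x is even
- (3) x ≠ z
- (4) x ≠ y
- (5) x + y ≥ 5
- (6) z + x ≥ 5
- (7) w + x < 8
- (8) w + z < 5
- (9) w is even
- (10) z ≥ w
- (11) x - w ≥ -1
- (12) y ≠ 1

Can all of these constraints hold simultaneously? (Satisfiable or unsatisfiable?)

Satisfiable

Setting (x, y, z, w) = (4, 3, 2, 2) satisfies everything: constraint 1: z + w = 4; constraint 5: x + y = 7, and the others follow.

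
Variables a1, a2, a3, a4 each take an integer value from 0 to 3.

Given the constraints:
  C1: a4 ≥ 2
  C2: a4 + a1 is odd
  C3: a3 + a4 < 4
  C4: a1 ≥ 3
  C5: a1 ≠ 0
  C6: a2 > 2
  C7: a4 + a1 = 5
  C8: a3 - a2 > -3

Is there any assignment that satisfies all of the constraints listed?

One satisfying assignment is a1 = 3, a2 = 3, a3 = 1, a4 = 2.
For the less obvious constraints — constraint 3: a3 + a4 = 3; constraint 7: a4 + a1 = 5 — and the others hold by inspection.

Satisfiable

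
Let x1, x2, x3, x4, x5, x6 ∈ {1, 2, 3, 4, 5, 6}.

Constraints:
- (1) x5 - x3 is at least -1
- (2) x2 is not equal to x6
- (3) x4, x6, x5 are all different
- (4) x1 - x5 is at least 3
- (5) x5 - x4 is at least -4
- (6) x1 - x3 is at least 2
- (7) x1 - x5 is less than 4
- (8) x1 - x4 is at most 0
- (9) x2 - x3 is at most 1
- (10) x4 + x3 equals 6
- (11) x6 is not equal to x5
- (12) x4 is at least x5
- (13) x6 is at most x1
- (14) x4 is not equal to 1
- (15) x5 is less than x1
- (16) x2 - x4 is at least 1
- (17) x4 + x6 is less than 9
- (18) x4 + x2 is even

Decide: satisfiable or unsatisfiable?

Unsatisfiable

Constraints 1, 4, 8, 9, and 16 give x2 − x4 ≥ 1, x4 − x1 ≥ 0, x1 − x5 ≥ 3, x5 − x3 ≥ -1, x3 − x2 ≥ -1.
Adding all 5 inequalities: the left sides telescope to 0, and the right sides sum to 1 + 0 + 3 + (-1) + (-1) = 2. So 0 ≥ 2, which is false.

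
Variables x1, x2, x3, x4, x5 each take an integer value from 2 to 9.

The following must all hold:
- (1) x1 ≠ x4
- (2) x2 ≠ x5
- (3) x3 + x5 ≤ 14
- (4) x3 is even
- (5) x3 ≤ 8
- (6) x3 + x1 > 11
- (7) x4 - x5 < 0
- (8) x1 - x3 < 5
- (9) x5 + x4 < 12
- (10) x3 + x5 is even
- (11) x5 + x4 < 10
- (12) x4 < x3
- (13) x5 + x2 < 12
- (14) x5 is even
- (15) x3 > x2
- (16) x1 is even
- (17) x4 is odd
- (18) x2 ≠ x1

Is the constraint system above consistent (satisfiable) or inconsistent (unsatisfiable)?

Satisfiable

Setting (x1, x2, x3, x4, x5) = (8, 4, 6, 3, 6) satisfies everything: constraint 3: x3 + x5 = 12; constraint 6: x3 + x1 = 14, and the others follow.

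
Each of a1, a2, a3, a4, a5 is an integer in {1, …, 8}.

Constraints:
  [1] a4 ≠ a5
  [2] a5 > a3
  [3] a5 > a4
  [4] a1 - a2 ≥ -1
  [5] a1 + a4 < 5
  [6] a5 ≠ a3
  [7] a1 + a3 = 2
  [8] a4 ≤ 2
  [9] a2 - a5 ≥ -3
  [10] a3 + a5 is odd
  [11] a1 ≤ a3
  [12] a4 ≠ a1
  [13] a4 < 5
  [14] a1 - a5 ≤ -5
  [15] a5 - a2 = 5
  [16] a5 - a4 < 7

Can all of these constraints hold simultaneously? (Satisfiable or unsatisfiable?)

Constraints 4, 9, and 14 give a1 − a2 ≥ -1, a2 − a5 ≥ -3, a5 − a1 ≥ 5.
Adding all 3 inequalities: the left sides telescope to 0, and the right sides sum to (-1) + (-3) + 5 = 1. So 0 ≥ 1, which is false.

Unsatisfiable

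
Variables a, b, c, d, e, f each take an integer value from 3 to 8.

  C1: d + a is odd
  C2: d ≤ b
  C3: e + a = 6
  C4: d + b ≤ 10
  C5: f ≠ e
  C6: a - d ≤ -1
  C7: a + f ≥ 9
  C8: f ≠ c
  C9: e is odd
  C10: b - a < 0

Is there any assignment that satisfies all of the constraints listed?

Unsatisfiable

Constraints 2, 6, and 10 give a < d, d ≤ b, b < a. Chaining: a < d ≤ b < a, which forces a < a — impossible.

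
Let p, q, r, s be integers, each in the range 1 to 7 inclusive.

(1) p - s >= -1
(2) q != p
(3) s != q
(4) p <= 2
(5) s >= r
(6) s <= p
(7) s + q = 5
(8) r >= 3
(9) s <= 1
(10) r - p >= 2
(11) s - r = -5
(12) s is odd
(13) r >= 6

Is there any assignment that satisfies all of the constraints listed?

From constraints 5 and 13: s ≥ r and r ≥ 6, so s ≥ 6. From constraints 4 and 6: s ≤ p and p ≤ 2, so s ≤ 2. But 2 < 6, so no value of s works.

Unsatisfiable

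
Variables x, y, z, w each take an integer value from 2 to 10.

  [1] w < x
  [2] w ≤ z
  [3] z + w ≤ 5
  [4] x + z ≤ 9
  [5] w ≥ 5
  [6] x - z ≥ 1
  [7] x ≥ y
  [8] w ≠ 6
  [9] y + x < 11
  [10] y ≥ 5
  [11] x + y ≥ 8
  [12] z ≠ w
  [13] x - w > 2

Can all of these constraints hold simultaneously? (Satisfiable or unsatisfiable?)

From constraints 7 and 10: x ≥ y ≥ 5. From constraints 2 and 5: z ≥ w ≥ 5. Hence x + z ≥ 10. But constraint 4 requires x + z ≤ 9, and 9 < 10. Contradiction.

Unsatisfiable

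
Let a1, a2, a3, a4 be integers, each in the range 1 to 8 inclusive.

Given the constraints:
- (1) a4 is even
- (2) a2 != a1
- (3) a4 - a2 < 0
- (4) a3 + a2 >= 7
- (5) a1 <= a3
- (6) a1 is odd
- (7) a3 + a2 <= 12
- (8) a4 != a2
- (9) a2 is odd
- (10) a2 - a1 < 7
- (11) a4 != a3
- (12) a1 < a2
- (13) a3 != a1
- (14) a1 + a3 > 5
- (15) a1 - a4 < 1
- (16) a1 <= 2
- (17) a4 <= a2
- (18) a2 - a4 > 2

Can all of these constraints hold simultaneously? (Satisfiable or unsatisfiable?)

Satisfiable

One satisfying assignment is a1 = 1, a2 = 5, a3 = 5, a4 = 2.
For the less obvious constraints — constraint 3: a4 - a2 = -3; constraint 4: a3 + a2 = 10; constraint 7: a3 + a2 = 10 — and the others hold by inspection.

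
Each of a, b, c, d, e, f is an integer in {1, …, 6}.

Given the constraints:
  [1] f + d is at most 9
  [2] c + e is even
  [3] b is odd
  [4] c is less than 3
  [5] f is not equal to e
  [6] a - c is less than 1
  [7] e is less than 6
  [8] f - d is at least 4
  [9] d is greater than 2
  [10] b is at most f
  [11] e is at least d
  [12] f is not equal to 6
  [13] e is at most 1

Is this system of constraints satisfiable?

Unsatisfiable

From constraint 9: d ≥ 3. From constraints 11 and 13: d ≤ e and e ≤ 1, so d ≤ 1. But 1 < 3, so no value of d works.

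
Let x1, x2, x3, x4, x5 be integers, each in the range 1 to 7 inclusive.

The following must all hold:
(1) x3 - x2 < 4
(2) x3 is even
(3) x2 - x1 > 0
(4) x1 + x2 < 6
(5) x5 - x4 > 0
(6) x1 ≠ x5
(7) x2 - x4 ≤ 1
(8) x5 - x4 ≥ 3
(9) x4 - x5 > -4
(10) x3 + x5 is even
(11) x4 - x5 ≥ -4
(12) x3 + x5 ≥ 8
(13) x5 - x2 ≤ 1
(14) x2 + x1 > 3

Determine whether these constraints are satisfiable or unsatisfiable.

Unsatisfiable

Constraints 7, 8, and 13 give x2 − x5 ≥ -1, x5 − x4 ≥ 3, x4 − x2 ≥ -1.
Adding all 3 inequalities: the left sides telescope to 0, and the right sides sum to (-1) + 3 + (-1) = 1. So 0 ≥ 1, which is false.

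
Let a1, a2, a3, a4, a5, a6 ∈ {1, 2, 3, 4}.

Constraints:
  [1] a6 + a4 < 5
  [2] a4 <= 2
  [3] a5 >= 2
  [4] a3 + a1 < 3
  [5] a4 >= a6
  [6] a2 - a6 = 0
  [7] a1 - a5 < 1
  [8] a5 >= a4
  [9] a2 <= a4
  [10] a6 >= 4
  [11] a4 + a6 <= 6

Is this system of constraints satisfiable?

From constraint 10: a6 ≥ 4. From constraints 2 and 5: a6 ≤ a4 and a4 ≤ 2, so a6 ≤ 2. But 2 < 4, so no value of a6 works.

Unsatisfiable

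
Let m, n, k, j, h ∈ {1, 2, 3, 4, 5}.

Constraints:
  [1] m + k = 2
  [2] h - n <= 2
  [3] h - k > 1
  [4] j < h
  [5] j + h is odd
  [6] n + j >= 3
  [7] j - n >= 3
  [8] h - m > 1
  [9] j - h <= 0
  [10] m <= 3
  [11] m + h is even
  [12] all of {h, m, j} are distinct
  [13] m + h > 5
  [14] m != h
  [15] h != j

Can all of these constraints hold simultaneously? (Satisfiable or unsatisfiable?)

Unsatisfiable

Constraints 2, 7, and 9 give n − h ≥ -2, h − j ≥ 0, j − n ≥ 3.
Adding all 3 inequalities: the left sides telescope to 0, and the right sides sum to (-2) + 0 + 3 = 1. So 0 ≥ 1, which is false.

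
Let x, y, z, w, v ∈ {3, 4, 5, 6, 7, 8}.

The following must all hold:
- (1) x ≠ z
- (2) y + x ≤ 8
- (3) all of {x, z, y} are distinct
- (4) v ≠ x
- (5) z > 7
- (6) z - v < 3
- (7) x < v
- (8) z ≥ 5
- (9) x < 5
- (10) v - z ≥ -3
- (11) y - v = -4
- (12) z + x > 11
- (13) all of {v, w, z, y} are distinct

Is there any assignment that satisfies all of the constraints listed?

Satisfiable

Take x = 4, y = 3, z = 8, w = 6, v = 7. Then constraint 2: y + x = 7; constraint 6: z - v = 1, and every other listed constraint is also met.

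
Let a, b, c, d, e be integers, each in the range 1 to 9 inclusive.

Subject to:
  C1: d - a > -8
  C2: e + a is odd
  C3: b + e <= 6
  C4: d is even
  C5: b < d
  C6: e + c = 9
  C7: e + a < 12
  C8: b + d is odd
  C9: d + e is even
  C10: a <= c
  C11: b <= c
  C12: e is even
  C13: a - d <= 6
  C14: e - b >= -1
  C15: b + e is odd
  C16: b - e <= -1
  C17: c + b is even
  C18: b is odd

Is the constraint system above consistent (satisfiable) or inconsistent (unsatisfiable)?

One satisfying assignment is a = 7, b = 1, c = 7, d = 2, e = 2.
For the less obvious constraints — constraint 1: d - a = -5; constraint 3: b + e = 3 — and the others hold by inspection.

Satisfiable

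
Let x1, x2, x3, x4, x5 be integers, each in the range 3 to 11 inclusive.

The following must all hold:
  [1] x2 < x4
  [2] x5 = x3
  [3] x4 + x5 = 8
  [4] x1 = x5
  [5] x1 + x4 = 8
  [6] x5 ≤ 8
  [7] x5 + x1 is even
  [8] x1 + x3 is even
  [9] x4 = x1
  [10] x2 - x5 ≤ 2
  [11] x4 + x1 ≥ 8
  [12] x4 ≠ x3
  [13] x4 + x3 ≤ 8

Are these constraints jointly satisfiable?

Unsatisfiable

From constraints 2, 4, and 9, x4 = x1 = x5 = x3, so x4 = x3. But constraint 12 says x4 ≠ x3. Contradiction.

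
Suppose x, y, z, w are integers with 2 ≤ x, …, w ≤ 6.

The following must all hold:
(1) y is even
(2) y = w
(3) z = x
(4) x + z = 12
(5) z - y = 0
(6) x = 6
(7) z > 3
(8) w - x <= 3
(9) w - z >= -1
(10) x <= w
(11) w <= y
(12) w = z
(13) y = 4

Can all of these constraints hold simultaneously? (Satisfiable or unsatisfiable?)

Unsatisfiable

Constraint 13 fixes y = 4 and constraint 6 fixes x = 6. Constraints 2, 3, and 12 give y = w = z = x, so y = x. But 4 ≠ 6 — contradiction.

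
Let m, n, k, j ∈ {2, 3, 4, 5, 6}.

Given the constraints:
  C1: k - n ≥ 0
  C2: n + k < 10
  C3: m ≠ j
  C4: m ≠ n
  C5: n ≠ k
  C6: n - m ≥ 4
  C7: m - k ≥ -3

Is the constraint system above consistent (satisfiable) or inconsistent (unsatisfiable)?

Constraints 1, 6, and 7 give m − k ≥ -3, k − n ≥ 0, n − m ≥ 4.
Adding all 3 inequalities: the left sides telescope to 0, and the right sides sum to (-3) + 0 + 4 = 1. So 0 ≥ 1, which is false.

Unsatisfiable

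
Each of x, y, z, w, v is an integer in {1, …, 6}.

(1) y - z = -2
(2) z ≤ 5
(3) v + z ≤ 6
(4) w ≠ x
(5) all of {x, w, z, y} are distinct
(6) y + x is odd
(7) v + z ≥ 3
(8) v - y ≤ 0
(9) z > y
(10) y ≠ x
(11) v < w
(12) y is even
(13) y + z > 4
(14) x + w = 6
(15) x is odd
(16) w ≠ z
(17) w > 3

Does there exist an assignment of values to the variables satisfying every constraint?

Satisfiable

Try x = 1, y = 2, z = 4, w = 5, v = 2.
Check constraint 1: y - z = -2; constraint 3: v + z = 6. The remaining constraints are straightforward to verify.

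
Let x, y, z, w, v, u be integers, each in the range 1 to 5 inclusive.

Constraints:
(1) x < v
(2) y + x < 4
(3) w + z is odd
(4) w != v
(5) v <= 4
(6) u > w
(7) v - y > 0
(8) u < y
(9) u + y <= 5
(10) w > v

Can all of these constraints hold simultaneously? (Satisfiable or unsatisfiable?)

Unsatisfiable

Constraints 6, 7, 8, and 10 give v < w, w < u, u < y, y < v. Chaining: v < w < u < y < v, which forces v < v — impossible.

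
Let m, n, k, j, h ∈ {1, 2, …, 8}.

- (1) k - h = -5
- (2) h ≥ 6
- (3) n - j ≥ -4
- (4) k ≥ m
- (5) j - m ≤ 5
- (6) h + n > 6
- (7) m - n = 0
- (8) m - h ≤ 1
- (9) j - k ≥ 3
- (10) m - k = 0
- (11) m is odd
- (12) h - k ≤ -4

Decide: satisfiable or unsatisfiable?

Unsatisfiable

Constraints 5, 8, 9, and 12 give m − j ≥ -5, j − k ≥ 3, k − h ≥ 4, h − m ≥ -1.
Adding all 4 inequalities: the left sides telescope to 0, and the right sides sum to (-5) + 3 + 4 + (-1) = 1. So 0 ≥ 1, which is false.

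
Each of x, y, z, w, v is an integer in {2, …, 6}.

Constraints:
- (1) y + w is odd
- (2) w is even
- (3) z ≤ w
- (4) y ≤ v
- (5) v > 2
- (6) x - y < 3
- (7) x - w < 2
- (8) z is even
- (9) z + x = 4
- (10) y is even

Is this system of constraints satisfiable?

Constraint 10 makes y even and constraint 2 makes w even, so y + w must be even. Constraint 1 says y + w is odd — contradiction.

Unsatisfiable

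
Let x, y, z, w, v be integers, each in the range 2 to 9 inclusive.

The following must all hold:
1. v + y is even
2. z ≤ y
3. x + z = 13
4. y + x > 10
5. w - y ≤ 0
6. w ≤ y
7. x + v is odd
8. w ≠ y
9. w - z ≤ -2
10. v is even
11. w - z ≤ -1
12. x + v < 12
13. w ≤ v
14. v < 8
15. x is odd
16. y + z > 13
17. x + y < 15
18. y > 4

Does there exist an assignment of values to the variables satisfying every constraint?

Try x = 5, y = 8, z = 8, w = 5, v = 6.
Check constraint 3: x + z = 13; constraint 4: y + x = 13; constraint 5: w - y = -3. The remaining constraints are straightforward to verify.

Satisfiable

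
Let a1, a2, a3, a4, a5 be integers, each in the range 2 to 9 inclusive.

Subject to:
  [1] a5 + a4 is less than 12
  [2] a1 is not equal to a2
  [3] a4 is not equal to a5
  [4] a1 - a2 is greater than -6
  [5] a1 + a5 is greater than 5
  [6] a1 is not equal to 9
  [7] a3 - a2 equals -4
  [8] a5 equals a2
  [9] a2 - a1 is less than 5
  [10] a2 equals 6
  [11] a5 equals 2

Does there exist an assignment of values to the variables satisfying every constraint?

Unsatisfiable

Constraint 11 fixes a5 = 2 and constraint 10 fixes a2 = 6, but constraint 8 requires a5 = a2. Since 2 ≠ 6, contradiction.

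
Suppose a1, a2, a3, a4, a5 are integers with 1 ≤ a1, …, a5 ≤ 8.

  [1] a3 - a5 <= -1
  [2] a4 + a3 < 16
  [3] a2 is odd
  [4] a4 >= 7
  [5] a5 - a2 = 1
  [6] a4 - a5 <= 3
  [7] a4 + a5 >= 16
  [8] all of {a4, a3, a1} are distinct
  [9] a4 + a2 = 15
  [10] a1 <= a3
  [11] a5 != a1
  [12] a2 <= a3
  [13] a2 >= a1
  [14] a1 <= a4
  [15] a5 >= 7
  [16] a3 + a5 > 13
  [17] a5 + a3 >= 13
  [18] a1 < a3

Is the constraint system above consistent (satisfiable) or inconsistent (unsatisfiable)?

Try a1 = 2, a2 = 7, a3 = 7, a4 = 8, a5 = 8.
Check constraint 1: a3 - a5 = -1; constraint 2: a4 + a3 = 15; constraint 5: a5 - a2 = 1. The remaining constraints are straightforward to verify.

Satisfiable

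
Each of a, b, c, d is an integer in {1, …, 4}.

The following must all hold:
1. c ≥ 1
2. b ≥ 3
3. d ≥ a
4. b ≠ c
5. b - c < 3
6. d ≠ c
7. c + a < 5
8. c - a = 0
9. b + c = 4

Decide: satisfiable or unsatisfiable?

One satisfying assignment is a = 1, b = 3, c = 1, d = 4.
For the less obvious constraints — constraint 5: b - c = 2; constraint 7: c + a = 2 — and the others hold by inspection.

Satisfiable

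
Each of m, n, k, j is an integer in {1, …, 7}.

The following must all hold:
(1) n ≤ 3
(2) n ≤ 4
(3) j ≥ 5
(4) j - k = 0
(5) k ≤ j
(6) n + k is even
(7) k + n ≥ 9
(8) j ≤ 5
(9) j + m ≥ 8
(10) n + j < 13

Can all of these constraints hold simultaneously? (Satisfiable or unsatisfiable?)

From constraints 5 and 8: k ≤ j ≤ 5. From constraint 1: n ≤ 3. Hence k + n ≤ 8. But constraint 7 requires k + n ≥ 9, and 9 > 8. Contradiction.

Unsatisfiable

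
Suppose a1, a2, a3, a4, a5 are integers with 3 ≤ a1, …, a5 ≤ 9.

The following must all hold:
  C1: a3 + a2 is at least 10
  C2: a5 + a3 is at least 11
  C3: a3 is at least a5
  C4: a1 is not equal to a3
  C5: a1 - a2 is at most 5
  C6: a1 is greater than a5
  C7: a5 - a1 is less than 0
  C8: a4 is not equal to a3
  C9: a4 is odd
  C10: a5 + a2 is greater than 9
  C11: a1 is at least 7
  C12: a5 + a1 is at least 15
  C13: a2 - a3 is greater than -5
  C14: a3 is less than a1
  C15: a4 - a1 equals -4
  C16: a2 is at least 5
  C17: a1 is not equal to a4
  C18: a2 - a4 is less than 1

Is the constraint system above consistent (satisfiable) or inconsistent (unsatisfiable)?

Satisfiable

One satisfying assignment is a1 = 9, a2 = 5, a3 = 8, a4 = 5, a5 = 6.
For the less obvious constraints — constraint 1: a3 + a2 = 13; constraint 2: a5 + a3 = 14 — and the others hold by inspection.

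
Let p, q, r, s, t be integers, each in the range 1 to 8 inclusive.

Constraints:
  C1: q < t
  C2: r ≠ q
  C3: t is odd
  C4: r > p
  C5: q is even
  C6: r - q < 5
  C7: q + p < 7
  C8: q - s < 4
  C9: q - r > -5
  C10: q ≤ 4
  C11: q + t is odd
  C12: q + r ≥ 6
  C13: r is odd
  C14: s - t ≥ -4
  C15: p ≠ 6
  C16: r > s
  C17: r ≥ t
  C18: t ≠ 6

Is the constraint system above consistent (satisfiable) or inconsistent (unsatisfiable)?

Satisfiable

One satisfying assignment is p = 2, q = 2, r = 5, s = 1, t = 3.
For the less obvious constraints — constraint 6: r - q = 3; constraint 7: q + p = 4 — and the others hold by inspection.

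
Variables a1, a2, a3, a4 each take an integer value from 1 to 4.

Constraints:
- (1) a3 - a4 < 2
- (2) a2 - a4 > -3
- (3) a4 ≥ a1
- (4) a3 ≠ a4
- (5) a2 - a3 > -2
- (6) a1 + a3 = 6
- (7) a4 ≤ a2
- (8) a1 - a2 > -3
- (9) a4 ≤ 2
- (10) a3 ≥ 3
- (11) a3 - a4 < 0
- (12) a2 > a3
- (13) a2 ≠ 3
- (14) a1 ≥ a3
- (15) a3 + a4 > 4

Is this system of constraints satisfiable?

From constraints 10 and 14: a1 ≥ a3 and a3 ≥ 3, so a1 ≥ 3. From constraints 3 and 9: a1 ≤ a4 and a4 ≤ 2, so a1 ≤ 2. But 2 < 3, so no value of a1 works.

Unsatisfiable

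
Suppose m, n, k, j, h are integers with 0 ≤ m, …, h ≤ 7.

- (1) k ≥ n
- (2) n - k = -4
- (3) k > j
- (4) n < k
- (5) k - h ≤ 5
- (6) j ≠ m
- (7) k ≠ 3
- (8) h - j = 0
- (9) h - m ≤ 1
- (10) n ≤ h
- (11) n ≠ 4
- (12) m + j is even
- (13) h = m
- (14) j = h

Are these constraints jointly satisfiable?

Unsatisfiable

From constraints 13 and 14, j = h = m, so j = m. But constraint 6 says j ≠ m. Contradiction.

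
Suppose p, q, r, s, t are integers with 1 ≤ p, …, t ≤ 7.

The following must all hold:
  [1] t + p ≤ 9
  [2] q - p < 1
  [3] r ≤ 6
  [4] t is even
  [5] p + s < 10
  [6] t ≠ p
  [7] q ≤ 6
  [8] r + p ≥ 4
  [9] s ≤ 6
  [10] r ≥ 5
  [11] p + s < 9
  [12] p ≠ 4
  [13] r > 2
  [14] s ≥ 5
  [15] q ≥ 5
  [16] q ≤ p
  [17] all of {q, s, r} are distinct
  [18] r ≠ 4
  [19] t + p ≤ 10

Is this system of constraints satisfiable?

Unsatisfiable

Constraints 3, 7, 9, 10, 14, and 15 confine each of q, s, r to the 2 values {5, 6}.
Constraint 17 requires all 3 of them to be distinct, but only 2 values are available — impossible by the pigeonhole principle.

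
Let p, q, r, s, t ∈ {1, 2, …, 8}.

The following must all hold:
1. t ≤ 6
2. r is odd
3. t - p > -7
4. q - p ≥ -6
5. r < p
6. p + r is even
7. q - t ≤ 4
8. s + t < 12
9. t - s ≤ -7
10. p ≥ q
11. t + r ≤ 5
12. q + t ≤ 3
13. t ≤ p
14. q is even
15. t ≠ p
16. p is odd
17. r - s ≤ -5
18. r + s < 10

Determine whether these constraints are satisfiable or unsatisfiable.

Satisfiable

One satisfying assignment is p = 5, q = 2, r = 1, s = 8, t = 1.
For the less obvious constraints — constraint 3: t - p = -4; constraint 4: q - p = -3; constraint 7: q - t = 1 — and the others hold by inspection.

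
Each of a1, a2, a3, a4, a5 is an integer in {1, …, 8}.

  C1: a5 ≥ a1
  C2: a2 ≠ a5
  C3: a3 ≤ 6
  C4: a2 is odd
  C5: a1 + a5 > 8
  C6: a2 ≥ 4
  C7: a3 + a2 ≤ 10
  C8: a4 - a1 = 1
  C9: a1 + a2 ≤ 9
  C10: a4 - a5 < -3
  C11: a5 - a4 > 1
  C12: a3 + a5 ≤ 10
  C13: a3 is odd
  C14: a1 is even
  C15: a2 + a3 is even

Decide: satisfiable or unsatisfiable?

Try a1 = 2, a2 = 5, a3 = 3, a4 = 3, a5 = 7.
Check constraint 5: a1 + a5 = 9; constraint 7: a3 + a2 = 8; constraint 8: a4 - a1 = 1. The remaining constraints are straightforward to verify.

Satisfiable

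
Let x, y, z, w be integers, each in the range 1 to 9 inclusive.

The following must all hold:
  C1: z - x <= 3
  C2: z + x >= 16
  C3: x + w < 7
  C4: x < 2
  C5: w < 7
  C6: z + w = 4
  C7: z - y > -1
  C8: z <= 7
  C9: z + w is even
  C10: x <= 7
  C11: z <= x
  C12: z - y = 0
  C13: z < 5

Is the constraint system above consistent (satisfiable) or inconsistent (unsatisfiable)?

Unsatisfiable

From constraint 8: z ≤ 7. From constraint 10: x ≤ 7. Hence z + x ≤ 14. But constraint 2 requires z + x ≥ 16, and 16 > 14. Contradiction.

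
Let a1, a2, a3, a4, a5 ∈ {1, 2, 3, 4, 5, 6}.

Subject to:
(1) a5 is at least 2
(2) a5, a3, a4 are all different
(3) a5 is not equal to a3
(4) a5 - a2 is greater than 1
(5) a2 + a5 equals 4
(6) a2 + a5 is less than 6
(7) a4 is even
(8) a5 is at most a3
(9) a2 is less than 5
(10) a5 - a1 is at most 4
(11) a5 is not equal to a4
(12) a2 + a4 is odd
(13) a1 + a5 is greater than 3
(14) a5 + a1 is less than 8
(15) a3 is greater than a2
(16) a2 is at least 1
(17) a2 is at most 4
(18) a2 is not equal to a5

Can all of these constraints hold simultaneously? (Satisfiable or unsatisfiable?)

Satisfiable

Take a1 = 2, a2 = 1, a3 = 5, a4 = 6, a5 = 3. Then constraint 4: a5 - a2 = 2; constraint 5: a2 + a5 = 4; constraint 6: a2 + a5 = 4, and every other listed constraint is also met.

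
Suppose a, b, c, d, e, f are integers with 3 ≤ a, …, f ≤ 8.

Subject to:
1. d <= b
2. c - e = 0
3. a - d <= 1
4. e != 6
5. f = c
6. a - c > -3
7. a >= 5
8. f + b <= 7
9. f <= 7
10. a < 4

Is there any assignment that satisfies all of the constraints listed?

Unsatisfiable

From constraint 7: a ≥ 5. From constraint 10: a ≤ 3. But 3 < 5, so no value of a works.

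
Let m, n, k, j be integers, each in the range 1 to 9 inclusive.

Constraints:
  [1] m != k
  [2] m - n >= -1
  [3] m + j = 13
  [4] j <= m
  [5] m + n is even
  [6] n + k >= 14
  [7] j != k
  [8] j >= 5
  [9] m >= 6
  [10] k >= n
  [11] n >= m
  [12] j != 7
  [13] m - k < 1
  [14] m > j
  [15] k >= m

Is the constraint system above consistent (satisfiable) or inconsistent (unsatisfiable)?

Satisfiable

Take m = 7, n = 7, k = 9, j = 6. Then constraint 2: m - n = 0; constraint 3: m + j = 13; constraint 6: n + k = 16, and every other listed constraint is also met.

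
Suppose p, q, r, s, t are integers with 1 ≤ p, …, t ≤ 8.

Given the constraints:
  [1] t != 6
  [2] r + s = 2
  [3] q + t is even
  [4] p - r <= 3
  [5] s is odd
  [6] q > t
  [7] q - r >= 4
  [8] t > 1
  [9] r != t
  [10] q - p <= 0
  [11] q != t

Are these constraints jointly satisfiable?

Constraints 4, 7, and 10 give p − q ≥ 0, q − r ≥ 4, r − p ≥ -3.
Adding all 3 inequalities: the left sides telescope to 0, and the right sides sum to 0 + 4 + (-3) = 1. So 0 ≥ 1, which is false.

Unsatisfiable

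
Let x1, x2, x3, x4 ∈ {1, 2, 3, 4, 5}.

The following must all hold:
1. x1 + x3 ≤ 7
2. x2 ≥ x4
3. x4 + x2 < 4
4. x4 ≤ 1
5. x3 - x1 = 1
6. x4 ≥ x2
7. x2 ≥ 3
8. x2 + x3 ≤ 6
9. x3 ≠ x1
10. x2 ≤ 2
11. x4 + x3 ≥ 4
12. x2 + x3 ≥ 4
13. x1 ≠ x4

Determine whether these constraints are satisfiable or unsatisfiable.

Unsatisfiable

From constraints 6 and 7: x4 ≥ x2 and x2 ≥ 3, so x4 ≥ 3. From constraint 4: x4 ≤ 1. But 1 < 3, so no value of x4 works.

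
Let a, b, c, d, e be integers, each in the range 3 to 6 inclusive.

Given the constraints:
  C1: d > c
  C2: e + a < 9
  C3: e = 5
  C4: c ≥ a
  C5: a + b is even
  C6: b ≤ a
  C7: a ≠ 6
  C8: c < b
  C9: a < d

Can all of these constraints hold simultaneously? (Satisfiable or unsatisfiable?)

Unsatisfiable

Constraints 4, 6, and 8 give b ≤ a, a ≤ c, c < b. Chaining: b ≤ a ≤ c < b, which forces b < b — impossible.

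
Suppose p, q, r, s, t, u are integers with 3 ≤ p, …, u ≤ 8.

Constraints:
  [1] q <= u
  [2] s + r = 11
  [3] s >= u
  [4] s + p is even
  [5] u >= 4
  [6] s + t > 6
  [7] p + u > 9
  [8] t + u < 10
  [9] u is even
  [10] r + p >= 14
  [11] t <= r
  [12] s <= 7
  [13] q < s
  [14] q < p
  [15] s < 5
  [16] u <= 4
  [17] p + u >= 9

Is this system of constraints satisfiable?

Satisfiable

The assignment p = 8, q = 3, r = 7, s = 4, t = 3, u = 4 works:
  constraint 2 holds since s + r = 11.
  constraint 6 holds since s + t = 7.
  constraint 7 holds since p + u = 12.
The rest check out directly.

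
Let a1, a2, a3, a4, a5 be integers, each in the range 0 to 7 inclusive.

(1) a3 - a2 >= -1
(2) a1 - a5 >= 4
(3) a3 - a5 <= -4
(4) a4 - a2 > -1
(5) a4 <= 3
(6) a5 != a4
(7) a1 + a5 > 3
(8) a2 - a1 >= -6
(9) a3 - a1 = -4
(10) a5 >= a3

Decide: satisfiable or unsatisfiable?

Unsatisfiable

Constraints 1, 2, 3, and 8 give a5 − a3 ≥ 4, a3 − a2 ≥ -1, a2 − a1 ≥ -6, a1 − a5 ≥ 4.
Adding all 4 inequalities: the left sides telescope to 0, and the right sides sum to 4 + (-1) + (-6) + 4 = 1. So 0 ≥ 1, which is false.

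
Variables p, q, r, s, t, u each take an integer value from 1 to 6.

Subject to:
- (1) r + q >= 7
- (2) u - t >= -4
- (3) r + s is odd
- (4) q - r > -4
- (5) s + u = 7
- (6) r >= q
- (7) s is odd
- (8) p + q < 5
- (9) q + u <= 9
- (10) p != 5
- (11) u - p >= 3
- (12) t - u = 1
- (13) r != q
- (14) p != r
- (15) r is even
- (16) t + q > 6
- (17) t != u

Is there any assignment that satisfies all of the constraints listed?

Satisfiable

The assignment p = 1, q = 3, r = 4, s = 3, t = 5, u = 4 works:
  constraint 1 holds since r + q = 7.
  constraint 2 holds since u - t = -1.
  constraint 4 holds since q - r = -1.
The rest check out directly.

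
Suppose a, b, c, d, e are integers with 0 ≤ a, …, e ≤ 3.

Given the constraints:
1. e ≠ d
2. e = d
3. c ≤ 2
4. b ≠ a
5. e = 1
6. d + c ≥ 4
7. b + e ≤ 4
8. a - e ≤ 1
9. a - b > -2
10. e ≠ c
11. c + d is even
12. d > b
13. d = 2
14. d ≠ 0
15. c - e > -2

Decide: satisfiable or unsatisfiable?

Constraint 5 fixes e = 1 and constraint 13 fixes d = 2, but constraint 2 requires e = d. Since 1 ≠ 2, contradiction.

Unsatisfiable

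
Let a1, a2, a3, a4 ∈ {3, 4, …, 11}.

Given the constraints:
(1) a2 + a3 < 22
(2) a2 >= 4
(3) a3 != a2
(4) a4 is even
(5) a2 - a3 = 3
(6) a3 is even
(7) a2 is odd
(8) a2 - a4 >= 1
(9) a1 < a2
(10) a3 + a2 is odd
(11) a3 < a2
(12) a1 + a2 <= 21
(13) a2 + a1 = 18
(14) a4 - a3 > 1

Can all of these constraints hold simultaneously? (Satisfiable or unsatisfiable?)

The assignment a1 = 7, a2 = 11, a3 = 8, a4 = 10 works:
  constraint 1 holds since a2 + a3 = 19.
  constraint 5 holds since a2 - a3 = 3.
The rest check out directly.

Satisfiable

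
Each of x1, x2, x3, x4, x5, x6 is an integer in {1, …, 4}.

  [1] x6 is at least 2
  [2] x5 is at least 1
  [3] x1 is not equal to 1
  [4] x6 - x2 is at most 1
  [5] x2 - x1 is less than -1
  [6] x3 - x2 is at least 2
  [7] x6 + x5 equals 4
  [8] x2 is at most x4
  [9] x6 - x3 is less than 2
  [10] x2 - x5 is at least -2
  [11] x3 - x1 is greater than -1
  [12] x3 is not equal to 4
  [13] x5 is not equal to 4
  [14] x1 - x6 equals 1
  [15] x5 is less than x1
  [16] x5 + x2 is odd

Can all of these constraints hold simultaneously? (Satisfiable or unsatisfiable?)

One satisfying assignment is x1 = 3, x2 = 1, x3 = 3, x4 = 3, x5 = 2, x6 = 2.
For the less obvious constraints — constraint 4: x6 - x2 = 1; constraint 5: x2 - x1 = -2 — and the others hold by inspection.

Satisfiable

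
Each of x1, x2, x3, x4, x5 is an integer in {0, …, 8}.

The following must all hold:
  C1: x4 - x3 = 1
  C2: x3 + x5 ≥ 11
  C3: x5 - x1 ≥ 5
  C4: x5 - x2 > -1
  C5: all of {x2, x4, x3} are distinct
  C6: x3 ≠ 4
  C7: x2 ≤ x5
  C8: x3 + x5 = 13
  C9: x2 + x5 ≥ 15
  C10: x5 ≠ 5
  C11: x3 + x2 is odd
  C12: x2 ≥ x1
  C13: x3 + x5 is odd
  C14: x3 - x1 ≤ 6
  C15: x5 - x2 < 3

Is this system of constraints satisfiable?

Satisfiable

The assignment x1 = 2, x2 = 8, x3 = 5, x4 = 6, x5 = 8 works:
  constraint 1 holds since x4 - x3 = 1.
  constraint 2 holds since x3 + x5 = 13.
The rest check out directly.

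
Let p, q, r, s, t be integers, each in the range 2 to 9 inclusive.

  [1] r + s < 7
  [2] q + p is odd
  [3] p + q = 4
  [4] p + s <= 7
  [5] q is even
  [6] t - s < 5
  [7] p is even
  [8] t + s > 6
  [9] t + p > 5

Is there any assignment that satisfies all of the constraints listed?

Constraint 5 makes q even and constraint 7 makes p even, so q + p must be even. Constraint 2 says q + p is odd — contradiction.

Unsatisfiable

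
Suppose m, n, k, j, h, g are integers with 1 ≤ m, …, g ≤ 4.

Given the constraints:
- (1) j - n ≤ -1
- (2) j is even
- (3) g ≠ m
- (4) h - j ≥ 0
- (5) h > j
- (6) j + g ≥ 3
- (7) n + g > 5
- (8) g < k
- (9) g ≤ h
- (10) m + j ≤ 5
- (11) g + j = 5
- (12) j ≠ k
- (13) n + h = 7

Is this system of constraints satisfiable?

Setting (m, n, k, j, h, g) = (1, 3, 4, 2, 4, 3) satisfies everything: constraint 1: j - n = -1; constraint 4: h - j = 2, and the others follow.

Satisfiable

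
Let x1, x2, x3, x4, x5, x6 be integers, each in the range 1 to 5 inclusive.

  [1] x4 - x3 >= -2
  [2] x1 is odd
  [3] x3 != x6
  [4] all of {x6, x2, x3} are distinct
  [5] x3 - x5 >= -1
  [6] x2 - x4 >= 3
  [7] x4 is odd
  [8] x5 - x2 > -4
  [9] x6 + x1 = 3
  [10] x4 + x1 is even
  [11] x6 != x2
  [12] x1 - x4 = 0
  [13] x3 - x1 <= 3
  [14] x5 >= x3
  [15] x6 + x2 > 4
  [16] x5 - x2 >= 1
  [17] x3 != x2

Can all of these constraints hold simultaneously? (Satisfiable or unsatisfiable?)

Unsatisfiable

Constraints 1, 5, 6, and 16 give x3 − x5 ≥ -1, x5 − x2 ≥ 1, x2 − x4 ≥ 3, x4 − x3 ≥ -2.
Adding all 4 inequalities: the left sides telescope to 0, and the right sides sum to (-1) + 1 + 3 + (-2) = 1. So 0 ≥ 1, which is false.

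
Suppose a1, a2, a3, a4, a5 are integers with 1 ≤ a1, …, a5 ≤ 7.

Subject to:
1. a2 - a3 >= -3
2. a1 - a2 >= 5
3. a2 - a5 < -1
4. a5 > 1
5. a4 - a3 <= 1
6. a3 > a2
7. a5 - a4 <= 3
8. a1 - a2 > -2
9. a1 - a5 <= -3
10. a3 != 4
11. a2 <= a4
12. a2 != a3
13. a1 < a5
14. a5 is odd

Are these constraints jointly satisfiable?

Unsatisfiable

Constraints 1, 2, 5, 7, and 9 give a4 − a5 ≥ -3, a5 − a1 ≥ 3, a1 − a2 ≥ 5, a2 − a3 ≥ -3, a3 − a4 ≥ -1.
Adding all 5 inequalities: the left sides telescope to 0, and the right sides sum to (-3) + 3 + 5 + (-3) + (-1) = 1. So 0 ≥ 1, which is false.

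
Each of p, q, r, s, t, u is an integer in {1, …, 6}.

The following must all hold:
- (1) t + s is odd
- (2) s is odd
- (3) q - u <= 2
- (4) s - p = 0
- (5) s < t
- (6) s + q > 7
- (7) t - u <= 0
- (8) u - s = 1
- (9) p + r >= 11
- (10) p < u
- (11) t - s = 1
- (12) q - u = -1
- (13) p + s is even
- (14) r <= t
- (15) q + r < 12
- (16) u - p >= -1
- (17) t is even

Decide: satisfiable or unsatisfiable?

Satisfiable

Setting (p, q, r, s, t, u) = (5, 5, 6, 5, 6, 6) satisfies everything: constraint 3: q - u = -1; constraint 4: s - p = 0; constraint 6: s + q = 10, and the others follow.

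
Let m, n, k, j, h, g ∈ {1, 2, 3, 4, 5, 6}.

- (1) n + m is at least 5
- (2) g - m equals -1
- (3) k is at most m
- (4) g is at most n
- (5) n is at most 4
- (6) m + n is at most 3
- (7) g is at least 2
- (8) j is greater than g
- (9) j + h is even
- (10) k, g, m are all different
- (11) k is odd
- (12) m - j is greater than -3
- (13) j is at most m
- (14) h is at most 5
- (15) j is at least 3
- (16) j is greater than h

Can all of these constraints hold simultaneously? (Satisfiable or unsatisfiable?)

From constraints 13 and 15: m ≥ j ≥ 3. From constraints 4 and 7: n ≥ g ≥ 2. Hence m + n ≥ 5. But constraint 6 requires m + n ≤ 3, and 3 < 5. Contradiction.

Unsatisfiable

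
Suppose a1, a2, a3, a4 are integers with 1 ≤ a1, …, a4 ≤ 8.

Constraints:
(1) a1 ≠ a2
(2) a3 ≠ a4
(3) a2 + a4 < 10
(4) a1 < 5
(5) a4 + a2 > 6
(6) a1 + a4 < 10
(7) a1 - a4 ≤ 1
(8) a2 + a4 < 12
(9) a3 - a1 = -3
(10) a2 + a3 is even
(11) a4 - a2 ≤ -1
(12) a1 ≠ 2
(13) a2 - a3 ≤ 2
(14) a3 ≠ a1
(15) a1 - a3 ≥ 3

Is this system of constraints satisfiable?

Unsatisfiable

Constraints 7, 11, 13, and 15 give a3 − a2 ≥ -2, a2 − a4 ≥ 1, a4 − a1 ≥ -1, a1 − a3 ≥ 3.
Adding all 4 inequalities: the left sides telescope to 0, and the right sides sum to (-2) + 1 + (-1) + 3 = 1. So 0 ≥ 1, which is false.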